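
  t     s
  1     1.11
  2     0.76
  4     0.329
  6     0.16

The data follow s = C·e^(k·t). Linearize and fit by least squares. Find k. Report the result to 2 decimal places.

k = -0.39

With ln sᵢ as the transformed response and tᵢ as the regressor:
XᵀX = [[57.0000, 13.0000]; [13.0000, 4]], rhs = [-15.8868, -3.1144]ᵀ  (here Σt = 13.0000, Σ(t)² = 57.0000, Σln s = -3.1144, Σt·ln s = -15.8868).
Slope k = (n·Σt·ln s − Σt·Σln s)/(n·Σ(t)² − (Σt)²) = (4·-15.8868 − 13.0000·-3.1144)/59.0000 = -0.39086; ln C = (Σln s − k·Σt)/n = 0.49170.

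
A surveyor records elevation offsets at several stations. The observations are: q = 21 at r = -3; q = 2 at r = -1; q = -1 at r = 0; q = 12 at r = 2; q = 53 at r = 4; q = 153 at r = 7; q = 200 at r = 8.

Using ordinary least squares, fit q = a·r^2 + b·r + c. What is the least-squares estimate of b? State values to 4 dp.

Setting ∂/∂a … = 0 gives: 6851·a + 899·b + 143·c = 21384;  899·a + 143·b + 17·c = 2842;  143·a + 17·b + 7·c = 440.
(Σr^2·r^2 = 6851, Σr^2·r = 899, Σr^2 = 143, Σr·r = 143, Σr = 17, Σ1 = 7, Σr^2·q = 21384, Σr·q = 2842, Σq = 440.)
Row-reducing yields a = 494141/166809, b = 228082/166809, c = -54457/55603.

b = 1.3673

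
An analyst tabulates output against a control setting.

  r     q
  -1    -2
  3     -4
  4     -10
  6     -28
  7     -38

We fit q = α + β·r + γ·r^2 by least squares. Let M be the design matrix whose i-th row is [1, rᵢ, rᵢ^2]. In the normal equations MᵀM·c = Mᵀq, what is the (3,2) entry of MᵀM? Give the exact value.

649

Row 3 ↔ basis r^2, column 2 ↔ basis r, so (MᵀM)_{3,2} = Σᵢ (r^2)·(r) = (1)·(-1) + (9)·(3) + (16)·(4) + (36)·(6) + (49)·(7) = 649.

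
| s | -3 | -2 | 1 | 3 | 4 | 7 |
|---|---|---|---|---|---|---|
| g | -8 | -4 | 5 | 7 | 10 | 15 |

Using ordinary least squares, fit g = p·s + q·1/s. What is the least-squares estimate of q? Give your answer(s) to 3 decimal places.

Normal-equation sums: Σs·s = 88, Σs·1/s = 6, Σ1/s·1/s = 10973/7056.
Moment sums: Σs·g = 203, Σ1/s·g = 233/14.
AᵀA·[p, q]ᵀ = Aᵀg becomes [[88, 6]; [6, 10973/7056]]·[p, q]ᵀ = [203, 233/14]ᵀ.
det = 88·(10973/7056) − 6² = 88951/882.
p = (203·(10973/7056) − 6·(233/14))/(88951/882) = 1522927/711608; q = (88·(233/14) − 6·203)/(88951/882) = 217476/88951.

q = 2.445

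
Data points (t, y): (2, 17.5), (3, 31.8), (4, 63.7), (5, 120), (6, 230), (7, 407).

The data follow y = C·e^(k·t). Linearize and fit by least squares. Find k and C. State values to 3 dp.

k = 0.637, C = 4.876

Taking logs, ln y = k·t + ln C, so regress ln y on t.
Σt = 27.0000, Σ(t)² = 139.0000, Σln y = 26.7102, Σt·ln y = 131.3472.
Equations: 139.0000·k + 27.0000·ln C = 131.3472;  27.0000·k + 6·ln C = 26.7102.
Δ = 139.0000·6 − (27.0000)² = 105.0000; k = (131.3472·6 − 27.0000·26.7102)/105.0000 = 0.63721, ln C = (139.0000·26.7102 − 27.0000·131.3472)/105.0000 = 1.58428, so C = exp(1.58428) = 4.87578.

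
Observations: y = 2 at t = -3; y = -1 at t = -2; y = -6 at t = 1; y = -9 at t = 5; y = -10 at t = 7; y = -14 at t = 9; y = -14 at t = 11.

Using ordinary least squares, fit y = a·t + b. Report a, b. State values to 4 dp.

Entries of AᵀA: Σt·t = 290, Σt = 28, Σ1 = 7.
Right-hand side: Σt·y = -405, Σy = -52.
AᵀA·[a, b]ᵀ = Aᵀy becomes [[290, 28]; [28, 7]]·[a, b]ᵀ = [-405, -52]ᵀ.
Eliminating b: 7·(row 1) − 28·(row 2) gives 1246·a = 7·(-405) − 28·(-52) = -1379, so a = -197/178.
Then b = ((-52) − 28·(-197/178))/7 = -1870/623.

a = -1.1067, b = -3.0016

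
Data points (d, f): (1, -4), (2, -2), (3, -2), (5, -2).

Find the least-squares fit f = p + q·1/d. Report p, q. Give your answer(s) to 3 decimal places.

p = -1.140, q = -2.676

MᵀM·[p, q]ᵀ = Mᵀf reads: 4·p + (61/30)·q = -10;  (61/30)·p + (1261/900)·q = -91/15.
(Σ1 = 4, Σ1/d = 61/30, Σ1/d·1/d = 1261/900, Σf = -10, Σ1/d·f = -91/15.)
Eliminating q: (1261/900)·(row 1) − (61/30)·(row 2) gives (147/100)·p = (1261/900)·(-10) − (61/30)·(-91/15) = -377/225, so p = -1508/1323.
Then q = ((-91/15) − (61/30)·(-1508/1323))/(1261/900) = -1180/441.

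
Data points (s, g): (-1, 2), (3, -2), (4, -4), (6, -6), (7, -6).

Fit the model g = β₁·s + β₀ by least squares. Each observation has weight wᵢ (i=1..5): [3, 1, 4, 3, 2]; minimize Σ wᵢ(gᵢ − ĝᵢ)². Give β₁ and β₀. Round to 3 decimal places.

Entries of AᵀWA: Σwᵢ·s·s = 282, Σwᵢ·s = 48, Σwᵢ·1 = 13.
Right-hand side: Σwᵢ·s·g = -268, Σwᵢ·g = -42.
Determinant 282·13 − 48² = 1362.
β₁ = ((-268)·13 − 48·(-42))/1362 = -734/681; β₀ = (282·(-42) − 48·(-268))/1362 = 170/227.

β₁ = -1.078, β₀ = 0.749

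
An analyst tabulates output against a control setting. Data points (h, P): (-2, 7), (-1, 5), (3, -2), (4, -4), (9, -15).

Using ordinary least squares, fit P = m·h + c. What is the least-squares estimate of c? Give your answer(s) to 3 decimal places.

From the data, Σh·h = 111, Σh = 13, Σ1 = 5.
For AᵀP: Σh·P = -176, ΣP = -9.
Normal equations: [[111, 13]; [13, 5]]·[m, c]ᵀ = [-176, -9]ᵀ.
Δ = 111·5 − 13² = 386.
m = ((-176)·5 − 13·(-9))/386 = -763/386; c = (111·(-9) − 13·(-176))/386 = 1289/386.

c = 3.339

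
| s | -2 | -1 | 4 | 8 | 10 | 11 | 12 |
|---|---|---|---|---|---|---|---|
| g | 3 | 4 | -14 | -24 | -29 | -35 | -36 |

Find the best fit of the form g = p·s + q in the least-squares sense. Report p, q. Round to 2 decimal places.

Setting ∂/∂p … = 0 gives: 450·p + 42·q = -1365;  42·p + 7·q = -131.
Eliminating q: 7·(row 1) − 42·(row 2) gives 1386·p = 7·(-1365) − 42·(-131) = -4053, so p = -193/66.
Then q = ((-131) − 42·(-193/66))/7 = -90/77.

p = -2.92, q = -1.17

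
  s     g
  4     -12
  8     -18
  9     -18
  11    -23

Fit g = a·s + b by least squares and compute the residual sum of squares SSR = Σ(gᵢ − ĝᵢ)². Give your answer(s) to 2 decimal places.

The normal system AᵀA·[a, b]ᵀ = Aᵀg is [[282, 32]; [32, 4]]·[a, b]ᵀ = [-607, -71]ᵀ.
Δ = 282·4 − 32² = 104.
a = ((-607)·4 − 32·(-71))/104 = -3/2; b = (282·(-71) − 32·(-607))/104 = -23/4.
Residuals: -1/4, -1/4, 5/4, -3/4; SSR = 9/4.

SSR = 2.25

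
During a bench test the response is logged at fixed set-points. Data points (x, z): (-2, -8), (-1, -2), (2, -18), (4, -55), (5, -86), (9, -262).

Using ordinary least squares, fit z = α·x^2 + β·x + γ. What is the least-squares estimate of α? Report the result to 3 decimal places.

α = -3.001

MᵀM·[α, β, γ]ᵀ = Mᵀz reads: 7475·α + 917·β + 131·γ = -24358;  917·α + 131·β + 17·γ = -3026;  131·α + 17·β + 6·γ = -431.
(Σx^2·x^2 = 7475, Σx^2·x = 917, Σx^2 = 131, Σx·x = 131, Σx = 17, Σ1 = 6, Σx^2·z = -24358, Σx·z = -3026, Σz = -431.)
Row-reducing yields α = -379561/126492, β = -254969/126492, γ = -6404/10541.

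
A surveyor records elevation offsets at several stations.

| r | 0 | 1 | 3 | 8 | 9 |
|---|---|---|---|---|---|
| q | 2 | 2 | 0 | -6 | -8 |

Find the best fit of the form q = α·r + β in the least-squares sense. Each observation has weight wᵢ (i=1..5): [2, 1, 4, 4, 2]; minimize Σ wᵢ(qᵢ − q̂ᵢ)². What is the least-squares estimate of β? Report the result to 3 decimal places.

β = 2.863

The normal equations are: 455·α + 63·β = -334;  63·α + 13·β = -34.
(Σwᵢ·r·r = 455, Σwᵢ·r = 63, Σwᵢ·1 = 13, Σwᵢ·r·q = -334, Σwᵢ·q = -34.)
Eliminating β: 13·(row 1) − 63·(row 2) gives 1946·α = 13·(-334) − 63·(-34) = -2200, so α = -1100/973.
Then β = ((-34) − 63·(-1100/973))/13 = 398/139.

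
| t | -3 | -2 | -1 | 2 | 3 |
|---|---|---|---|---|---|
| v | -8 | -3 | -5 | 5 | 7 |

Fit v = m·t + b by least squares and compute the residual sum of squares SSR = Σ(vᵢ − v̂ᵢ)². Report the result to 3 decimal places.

Sums needed: Σt·t = 27, Σt = -1, Σ1 = 5.
Moment sums: Σt·v = 66, Σv = -4.
Eliminating b: 5·(row 1) − (-1)·(row 2) gives 134·m = 5·66 − (-1)·(-4) = 326, so m = 163/67.
Then b = ((-4) − (-1)·(163/67))/5 = -21/67.
Residuals: -26/67, 146/67, -151/67, 30/67, 1/67; SSR = 682/67.

SSR = 10.179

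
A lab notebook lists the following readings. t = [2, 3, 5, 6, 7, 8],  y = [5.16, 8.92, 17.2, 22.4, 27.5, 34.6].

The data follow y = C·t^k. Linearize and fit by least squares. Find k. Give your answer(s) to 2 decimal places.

Let Y = ln y. Fitting Y = k·ln t + ln C by least squares:
Σln t = 9.2183, Σ(ln t)² = 15.5987, Σln y = 16.6412, Σln t·ln y = 27.5092.
Equations: 15.5987·k + 9.2183·ln C = 27.5092;  9.2183·k + 6·ln C = 16.6412.
Δ = 15.5987·6 − (9.2183)² = 8.6152; k = (27.5092·6 − 9.2183·16.6412)/8.6152 = 1.35241, ln C = (15.5987·16.6412 − 9.2183·27.5092)/8.6152 = 0.69571.

k = 1.35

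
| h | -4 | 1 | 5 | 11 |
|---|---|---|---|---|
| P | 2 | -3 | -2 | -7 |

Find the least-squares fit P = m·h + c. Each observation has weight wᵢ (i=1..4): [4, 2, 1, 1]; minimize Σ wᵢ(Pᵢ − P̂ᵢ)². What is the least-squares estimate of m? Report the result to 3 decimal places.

From the data, Σwᵢ·h·h = 212, Σwᵢ·h = 2, Σwᵢ·1 = 8.
Right-hand side: Σwᵢ·h·P = -125, Σwᵢ·P = -7.
So MᵀWM·[m, c]ᵀ = MᵀWP: [[212, 2]; [2, 8]]·[m, c]ᵀ = [-125, -7]ᵀ.
Eliminating c: 8·(row 1) − 2·(row 2) gives 1692·m = 8·(-125) − 2·(-7) = -986, so m = -493/846.
Then c = ((-7) − 2·(-493/846))/8 = -617/846.

m = -0.583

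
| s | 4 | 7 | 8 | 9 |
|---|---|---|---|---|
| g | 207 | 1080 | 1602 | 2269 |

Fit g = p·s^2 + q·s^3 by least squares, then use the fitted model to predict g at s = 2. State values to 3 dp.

Entries of XᵀX: Σs^2·s^2 = 13314, Σs^2·s^3 = 109648, Σs^3·s^3 = 915330.
And Σs^2·g = 342549, Σs^3·g = 2858013.
So XᵀX·[p, q]ᵀ = Xᵀg: [[13314, 109648]; [109648, 915330]]·[p, q]ᵀ = [342549, 2858013]ᵀ.
Determinant 13314·915330 − 109648² = 164019716.
p = (342549·915330 − 109648·2858013)/164019716 = 84983373/82009858; q = (13314·2858013 − 109648·342549)/164019716 = 35126595/11715694.
At s = 2: ĝ = (84983373/82009858)·(4) + (35126595/11715694)·(8) = 1153511406/41004929.

ĝ = 28.131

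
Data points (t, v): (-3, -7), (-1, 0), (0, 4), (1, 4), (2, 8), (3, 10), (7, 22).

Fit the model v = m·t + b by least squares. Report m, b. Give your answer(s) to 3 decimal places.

m = 2.805, b = 2.251

Forming XᵀX = [[73, 9]; [9, 7]] and Xᵀv = [225, 41]ᵀ gives XᵀX·[m, b]ᵀ = Xᵀv.
det = 73·7 − 9² = 430.
m = (225·7 − 9·41)/430 = 603/215; b = (73·41 − 9·225)/430 = 484/215.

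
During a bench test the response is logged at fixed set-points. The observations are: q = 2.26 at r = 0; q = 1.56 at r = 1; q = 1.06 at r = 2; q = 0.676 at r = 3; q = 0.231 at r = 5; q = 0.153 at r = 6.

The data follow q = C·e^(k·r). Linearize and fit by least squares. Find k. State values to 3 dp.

k = -0.461

With ln qᵢ as the transformed response and rᵢ as the regressor:
XᵀX = [[75.0000, 17.0000]; [17.0000, 6]], rhs = [-19.2041, -2.4159]ᵀ  (here Σr = 17.0000, Σ(r)² = 75.0000, Σln q = -2.4159, Σr·ln q = -19.2041).
Solving (det = 161.0000): k = -0.46058, ln C = 0.90234.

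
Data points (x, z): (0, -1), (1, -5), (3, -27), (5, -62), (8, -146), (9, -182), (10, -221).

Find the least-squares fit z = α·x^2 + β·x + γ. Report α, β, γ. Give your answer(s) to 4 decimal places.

α = -1.9386, β = -2.6421, γ = -0.8700

Normal-equation sums: Σx^2·x^2 = 21364, Σx^2·x = 2394, Σx^2 = 280, Σx·x = 280, Σx = 36, Σ1 = 7.
Moment sums: Σx^2·z = -47984, Σx·z = -5412, Σz = -644.
Normal equations: [[21364, 2394, 280]; [2394, 280, 36]; [280, 36, 7]]·[α, β, γ]ᵀ = [-47984, -5412, -644]ᵀ.
Row-reducing yields α = -61078/31507, β = -11892/4501, γ = -3916/4501.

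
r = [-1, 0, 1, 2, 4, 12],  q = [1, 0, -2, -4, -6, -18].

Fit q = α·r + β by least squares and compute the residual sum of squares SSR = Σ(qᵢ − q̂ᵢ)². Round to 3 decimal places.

SSR = 0.690

AᵀA·[α, β]ᵀ = Aᵀq reads: 166·α + 18·β = -251;  18·α + 6·β = -29.
(Σr·r = 166, Σr = 18, Σ1 = 6, Σr·q = -251, Σq = -29.)
det = 166·6 − 18² = 672.
α = ((-251)·6 − 18·(-29))/672 = -41/28; β = (166·(-29) − 18·(-251))/672 = -37/84.
Residuals: -1/42, 37/84, -2/21, -53/84, 25/84, 1/84; SSR = 29/42.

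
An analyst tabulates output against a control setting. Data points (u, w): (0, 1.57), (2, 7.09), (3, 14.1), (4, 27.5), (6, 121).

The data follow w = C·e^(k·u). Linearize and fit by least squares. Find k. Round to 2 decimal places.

k = 0.72

Linearized form: ln w = k·u + ln C. From the 5 transformed points,
XᵀX = [[65.0000, 15.0000]; [15.0000, 5]], rhs = [53.8874, 13.1659]ᵀ  (here Σu = 15.0000, Σ(u)² = 65.0000, Σln w = 13.1659, Σu·ln w = 53.8874).
Δ = 65.0000·5 − (15.0000)² = 100.0000; k = (53.8874·5 − 15.0000·13.1659)/100.0000 = 0.71948, ln C = (65.0000·13.1659 − 15.0000·53.8874)/100.0000 = 0.47474.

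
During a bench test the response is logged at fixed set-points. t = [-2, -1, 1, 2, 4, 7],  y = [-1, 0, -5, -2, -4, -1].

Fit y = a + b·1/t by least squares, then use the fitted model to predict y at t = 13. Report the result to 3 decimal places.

Sums needed: Σ1 = 6, Σ1/t = 11/28, Σ1/t·1/t = 2025/784.
Moment sums: Σy = -13, Σ1/t·y = -93/14.
Determinant 6·(2025/784) − (11/28)² = 12029/784.
a = ((-13)·(2025/784) − (11/28)·(-93/14))/(12029/784) = -24279/12029; b = (6·(-93/14) − (11/28)·(-13))/(12029/784) = -27244/12029.
At t = 13: ŷ = (-24279/12029)·(1) + (-27244/12029)·(1/13) = -342871/156377.

ŷ = -2.193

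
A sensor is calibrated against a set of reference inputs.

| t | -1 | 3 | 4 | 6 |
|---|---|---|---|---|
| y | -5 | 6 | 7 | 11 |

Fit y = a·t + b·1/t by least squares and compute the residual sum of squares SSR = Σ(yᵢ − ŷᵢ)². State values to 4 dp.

SSR = 0.4454

Sums needed: Σt·t = 62, Σt·1/t = 4, Σ1/t·1/t = 173/144.
Right-hand side: Σt·y = 117, Σ1/t·y = 127/12.
XᵀX·[a, b]ᵀ = Xᵀy becomes [[62, 4]; [4, 173/144]]·[a, b]ᵀ = [117, 127/12]ᵀ.
Determinant 62·(173/144) − 4² = 4211/72.
a = (117·(173/144) − 4·(127/12))/(4211/72) = 14145/8422; b = (62·(127/12) − 4·117)/(4211/72) = 13548/4211.
Residuals: -869/8422, -935/8422, -2200/4211, 1628/4211; SSR = 3751/8422.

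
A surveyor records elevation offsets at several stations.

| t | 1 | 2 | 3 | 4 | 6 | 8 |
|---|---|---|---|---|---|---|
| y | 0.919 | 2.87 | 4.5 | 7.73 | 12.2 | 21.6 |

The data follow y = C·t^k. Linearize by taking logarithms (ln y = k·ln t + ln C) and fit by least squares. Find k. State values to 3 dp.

With ln yᵢ as the transformed response and ln tᵢ as the regressor:
Over the data: Σln t = 7.0493, Σ(ln t)² = 11.1437, Σln y = 10.0932, Σln t·ln y = 16.0898.
Normal system: [[11.1437, 7.0493]; [7.0493, 6]]·[k, ln C]ᵀ = [16.0898, 10.0932]ᵀ.
Slope k = (n·Σln t·ln y − Σln t·Σln y)/(n·Σ(ln t)² − (Σln t)²) = (6·16.0898 − 7.0493·10.0932)/17.1702 = 1.47869; ln C = (Σln y − k·Σln t)/n = -0.05509.

k = 1.479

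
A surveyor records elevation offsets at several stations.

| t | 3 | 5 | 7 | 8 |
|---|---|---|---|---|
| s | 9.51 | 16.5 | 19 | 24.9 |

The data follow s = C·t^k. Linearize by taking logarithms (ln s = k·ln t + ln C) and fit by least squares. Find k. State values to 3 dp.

Taking logs, ln s = k·ln t + ln C, so regress ln s on ln t.
AᵀA = [[11.9079, 6.7334]; [6.7334, 4]], rhs = [19.4010, 11.2150]ᵀ  (here Σln t = 6.7334, Σ(ln t)² = 11.9079, Σln s = 11.2150, Σln t·ln s = 19.4010).
Δ = 11.9079·4 − (6.7334)² = 2.2928; k = (19.4010·4 − 6.7334·11.2150)/2.2928 = 0.91108, ln C = (11.9079·11.2150 − 6.7334·19.4010)/2.2928 = 1.27009.

k = 0.911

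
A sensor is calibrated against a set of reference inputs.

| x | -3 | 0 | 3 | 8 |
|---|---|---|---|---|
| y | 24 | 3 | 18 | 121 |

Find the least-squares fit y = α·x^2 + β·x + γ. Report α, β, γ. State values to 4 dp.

With design matrix A, AᵀA = [[4258, 512, 82]; [512, 82, 8]; [82, 8, 4]] and Aᵀy = [8122, 950, 166]ᵀ.
Inverting the 3×3 Gram matrix, [α, β, γ]ᵀ = [1785/907, -919/907, 2886/907]ᵀ.

α = 1.9680, β = -1.0132, γ = 3.1819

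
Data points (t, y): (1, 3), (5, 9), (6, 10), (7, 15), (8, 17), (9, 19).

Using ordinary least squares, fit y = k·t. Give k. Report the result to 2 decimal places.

k = 2.03

Forming AᵀA = [[256]] and Aᵀy = [520]ᵀ gives AᵀA·[k]ᵀ = Aᵀy.
Hence k = 520 / 256 ≈ 2.03125.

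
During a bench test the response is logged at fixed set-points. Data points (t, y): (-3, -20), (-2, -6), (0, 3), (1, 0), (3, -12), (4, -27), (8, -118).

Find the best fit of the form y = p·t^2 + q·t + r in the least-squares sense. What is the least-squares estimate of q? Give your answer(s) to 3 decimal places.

From the data, Σt^2·t^2 = 4531, Σt^2·t = 569, Σt^2 = 103, Σt·t = 103, Σt = 11, Σ1 = 7.
And Σt^2·y = -8296, Σt·y = -1016, Σy = -180.
So XᵀX·[p, q, r]ᵀ = Xᵀy: [[4531, 569, 103]; [569, 103, 11]; [103, 11, 7]]·[p, q, r]ᵀ = [-8296, -1016, -180]ᵀ.
Solving the 3×3 system (Gaussian elimination) gives p = -4330/2163, q = 17222/18025, r = 121132/54075.

q = 0.955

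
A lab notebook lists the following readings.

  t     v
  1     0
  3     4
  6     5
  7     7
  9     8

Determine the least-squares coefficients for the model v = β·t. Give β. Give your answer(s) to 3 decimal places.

Compute the Gram sums: Σt·t = 176.
For Xᵀv: Σt·v = 163.
So XᵀX·[β]ᵀ = Xᵀv: [[176]]·[β]ᵀ = [163]ᵀ.
Hence β = 163 / 176 ≈ 0.926136.

β = 0.926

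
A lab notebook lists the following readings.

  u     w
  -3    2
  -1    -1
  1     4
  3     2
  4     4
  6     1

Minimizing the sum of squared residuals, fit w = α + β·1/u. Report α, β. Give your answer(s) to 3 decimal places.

Setting ∂/∂α … = 0 gives: 6·α + (5/12)·β = 12;  (5/12)·α + (37/16)·β = 37/6.
(Σ1 = 6, Σ1/u = 5/12, Σ1/u·1/u = 37/16, Σw = 12, Σ1/u·w = 37/6.)
det = 6·(37/16) − (5/12)² = 1973/144.
α = (12·(37/16) − (5/12)·(37/6))/(1973/144) = 3626/1973; β = (6·(37/6) − (5/12)·12)/(1973/144) = 4608/1973.

α = 1.838, β = 2.336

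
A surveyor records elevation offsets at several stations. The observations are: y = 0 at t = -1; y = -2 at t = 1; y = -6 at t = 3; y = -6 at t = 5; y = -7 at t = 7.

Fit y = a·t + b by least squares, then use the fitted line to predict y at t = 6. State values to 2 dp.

Normal-equation sums: Σt·t = 85, Σt = 15, Σ1 = 5.
Right-hand side: Σt·y = -99, Σy = -21.
Determinant 85·5 − 15² = 200.
a = ((-99)·5 − 15·(-21))/200 = -9/10; b = (85·(-21) − 15·(-99))/200 = -3/2.
At t = 6: ŷ = (-9/10)·(6) + (-3/2)·(1) = -69/10.

ŷ = -6.90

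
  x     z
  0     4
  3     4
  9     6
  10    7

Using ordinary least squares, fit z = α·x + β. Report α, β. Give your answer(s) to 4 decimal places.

Compute the Gram sums: Σx·x = 190, Σx = 22, Σ1 = 4.
Right-hand side: Σx·z = 136, Σz = 21.
So MᵀM·[α, β]ᵀ = Mᵀz: [[190, 22]; [22, 4]]·[α, β]ᵀ = [136, 21]ᵀ.
Determinant 190·4 − 22² = 276.
α = (136·4 − 22·21)/276 = 41/138; β = (190·21 − 22·136)/276 = 499/138.

α = 0.2971, β = 3.6159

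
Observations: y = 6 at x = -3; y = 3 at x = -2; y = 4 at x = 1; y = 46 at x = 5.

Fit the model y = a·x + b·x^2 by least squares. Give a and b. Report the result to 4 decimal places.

a = 2.0491, b = 1.4295

The normal equations are: 39·a + 91·b = 210;  91·a + 723·b = 1220.
(Σx·x = 39, Σx·x^2 = 91, Σx^2·x^2 = 723, Σx·y = 210, Σx^2·y = 1220.)
det = 39·723 − 91² = 19916.
a = (210·723 − 91·1220)/19916 = 20405/9958; b = (39·1220 − 91·210)/19916 = 1095/766.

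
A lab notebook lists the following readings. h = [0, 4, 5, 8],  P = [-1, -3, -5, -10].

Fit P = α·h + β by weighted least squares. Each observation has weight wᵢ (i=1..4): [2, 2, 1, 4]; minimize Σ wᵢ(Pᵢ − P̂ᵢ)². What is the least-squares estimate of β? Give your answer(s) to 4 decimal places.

β = 0.0202

Sums needed: Σwᵢ·h·h = 313, Σwᵢ·h = 45, Σwᵢ·1 = 9.
For AᵀWP: Σwᵢ·h·P = -369, Σwᵢ·P = -53.
Δ = 313·9 − 45² = 792.
α = ((-369)·9 − 45·(-53))/792 = -13/11; β = (313·(-53) − 45·(-369))/792 = 2/99.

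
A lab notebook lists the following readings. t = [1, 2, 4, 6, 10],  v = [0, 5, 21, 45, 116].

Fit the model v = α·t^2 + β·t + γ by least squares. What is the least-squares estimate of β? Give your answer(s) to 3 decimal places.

β = 2.162

From the data, Σt^2·t^2 = 11569, Σt^2·t = 1289, Σt^2 = 157, Σt·t = 157, Σt = 23, Σ1 = 5.
And Σt^2·v = 13576, Σt·v = 1524, Σv = 187.
Normal equations: [[11569, 1289, 157]; [1289, 157, 23]; [157, 23, 5]]·[α, β, γ]ᵀ = [13576, 1524, 187]ᵀ.
Solving the 3×3 system (Gaussian elimination) gives α = 45533/46662, β = 100901/46662, γ = -3541/1111.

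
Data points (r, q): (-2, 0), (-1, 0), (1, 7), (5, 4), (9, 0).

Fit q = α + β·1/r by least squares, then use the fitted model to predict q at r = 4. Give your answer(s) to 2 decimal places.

q̂ = 3.23

With design matrix M, MᵀM = [[5, -17/90]; [-17/90, 18649/8100]] and Mᵀq = [11, 39/5]ᵀ.
Determinant 5·(18649/8100) − (-17/90)² = 23239/2025.
α = (11·(18649/8100) − (-17/90)·(39/5))/(23239/2025) = 12769/5468; β = (5·(39/5) − (-17/90)·11)/(23239/2025) = 166365/46478.
At r = 4: q̂ = (12769/5468)·(1) + (166365/46478)·(1/4) = 600511/185912.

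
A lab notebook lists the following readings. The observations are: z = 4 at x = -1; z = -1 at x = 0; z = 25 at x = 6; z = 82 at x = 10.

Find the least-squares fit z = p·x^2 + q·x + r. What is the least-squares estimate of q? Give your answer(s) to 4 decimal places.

With design matrix M, MᵀM = [[11297, 1215, 137]; [1215, 137, 15]; [137, 15, 4]] and Mᵀz = [9104, 966, 110]ᵀ.
Solving the 3×3 system (Gaussian elimination) gives p = 5033/4892, q = -172983/83164, r = 1308/20791.

q = -2.0800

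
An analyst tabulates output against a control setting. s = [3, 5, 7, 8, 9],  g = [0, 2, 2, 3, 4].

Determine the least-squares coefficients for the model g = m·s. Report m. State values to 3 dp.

Normal-equation sums: Σs·s = 228.
Moment sums: Σs·g = 84.
Normal equations: [[228]]·[m]ᵀ = [84]ᵀ.
Hence m = 84 / 228 ≈ 0.368421.

m = 0.368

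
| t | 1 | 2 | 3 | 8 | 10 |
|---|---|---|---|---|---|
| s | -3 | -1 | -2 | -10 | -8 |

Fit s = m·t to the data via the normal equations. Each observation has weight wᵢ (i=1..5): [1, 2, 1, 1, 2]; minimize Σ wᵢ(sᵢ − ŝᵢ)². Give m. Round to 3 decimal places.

From the data, Σwᵢ·t·t = 282.
Right-hand side: Σwᵢ·t·s = -253.
So MᵀWM·[m]ᵀ = MᵀWs: [[282]]·[m]ᵀ = [-253]ᵀ.
Hence m = -253 / 282 ≈ -0.897163.

m = -0.897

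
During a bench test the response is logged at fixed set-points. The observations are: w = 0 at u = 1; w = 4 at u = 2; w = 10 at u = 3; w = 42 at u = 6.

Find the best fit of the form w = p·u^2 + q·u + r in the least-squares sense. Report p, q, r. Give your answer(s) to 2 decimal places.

The normal equations are: 1394·p + 252·q + 50·r = 1618;  252·p + 50·q + 12·r = 290;  50·p + 12·q + 4·r = 56.
Row-reducing yields p = 204/181, q = 91/181, r = -289/181.

p = 1.13, q = 0.50, r = -1.60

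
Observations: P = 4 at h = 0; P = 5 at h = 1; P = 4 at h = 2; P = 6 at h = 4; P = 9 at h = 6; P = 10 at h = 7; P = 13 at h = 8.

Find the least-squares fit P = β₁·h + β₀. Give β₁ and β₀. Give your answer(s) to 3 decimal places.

From the data, Σh·h = 170, Σh = 28, Σ1 = 7.
Right-hand side: Σh·P = 265, ΣP = 51.
det = 170·7 − 28² = 406.
β₁ = (265·7 − 28·51)/406 = 61/58; β₀ = (170·51 − 28·265)/406 = 625/203.

β₁ = 1.052, β₀ = 3.079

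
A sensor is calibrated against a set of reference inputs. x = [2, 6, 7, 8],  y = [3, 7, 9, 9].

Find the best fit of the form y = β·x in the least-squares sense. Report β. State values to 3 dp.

Entries of AᵀA: Σx·x = 153.
And Σx·y = 183.
β = 183/153 = 1.19608.

β = 1.196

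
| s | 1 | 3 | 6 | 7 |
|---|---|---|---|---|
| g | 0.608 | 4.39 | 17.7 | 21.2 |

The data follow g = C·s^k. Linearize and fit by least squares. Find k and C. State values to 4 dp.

k = 1.8514, C = 0.5998

Linearized form: ln g = k·ln s + ln C. From the 4 transformed points,
Σln s = 4.8363, Σ(ln s)² = 8.2039, Σln g = 6.9093, Σln s·ln g = 12.7168.
Normal system: [[8.2039, 4.8363]; [4.8363, 4]]·[k, ln C]ᵀ = [12.7168, 6.9093]ᵀ.
Slope k = (n·Σln s·ln g − Σln s·Σln g)/(n·Σ(ln s)² − (Σln s)²) = (4·12.7168 − 4.8363·6.9093)/9.4260 = 1.85143; ln C = (Σln g − k·Σln s)/n = -0.51118, so C = exp(-0.51118) = 0.59979.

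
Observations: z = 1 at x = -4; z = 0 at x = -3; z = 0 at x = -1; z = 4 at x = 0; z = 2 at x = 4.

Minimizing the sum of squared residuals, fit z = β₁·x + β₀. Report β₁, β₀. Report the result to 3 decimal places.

With design matrix M, MᵀM = [[42, -4]; [-4, 5]] and Mᵀz = [4, 7]ᵀ.
Eliminating β₀: 5·(row 1) − (-4)·(row 2) gives 194·β₁ = 5·4 − (-4)·7 = 48, so β₁ = 24/97.
Then β₀ = (7 − (-4)·(24/97))/5 = 155/97.

β₁ = 0.247, β₀ = 1.598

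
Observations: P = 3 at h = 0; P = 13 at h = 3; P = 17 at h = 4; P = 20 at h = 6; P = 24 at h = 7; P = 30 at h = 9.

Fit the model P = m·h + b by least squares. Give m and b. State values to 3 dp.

m = 2.908, b = 3.777

From the data, Σh·h = 191, Σh = 29, Σ1 = 6.
And Σh·P = 665, ΣP = 107.
Δ = 191·6 − 29² = 305.
m = (665·6 − 29·107)/305 = 887/305; b = (191·107 − 29·665)/305 = 1152/305.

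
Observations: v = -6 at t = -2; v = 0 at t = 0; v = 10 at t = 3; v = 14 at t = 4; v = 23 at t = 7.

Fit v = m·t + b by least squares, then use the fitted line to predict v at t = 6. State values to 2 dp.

v̂ = 19.95

MᵀM·[m, b]ᵀ = Mᵀv reads: 78·m + 12·b = 259;  12·m + 5·b = 41.
(Σt·t = 78, Σt = 12, Σ1 = 5, Σt·v = 259, Σv = 41.)
det = 78·5 − 12² = 246.
m = (259·5 − 12·41)/246 = 803/246; b = (78·41 − 12·259)/246 = 15/41.
At t = 6: v̂ = (803/246)·(6) + (15/41)·(1) = 818/41.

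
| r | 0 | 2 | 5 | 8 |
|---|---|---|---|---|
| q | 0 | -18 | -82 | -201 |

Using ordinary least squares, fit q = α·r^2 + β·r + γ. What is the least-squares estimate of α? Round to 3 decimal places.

α = -2.835

With design matrix X, XᵀX = [[4737, 645, 93]; [645, 93, 15]; [93, 15, 4]] and Xᵀq = [-14986, -2054, -301]ᵀ.
Solving the 3×3 system (Gaussian elimination) gives α = -4321/1524, β = -1179/508, γ = -159/254.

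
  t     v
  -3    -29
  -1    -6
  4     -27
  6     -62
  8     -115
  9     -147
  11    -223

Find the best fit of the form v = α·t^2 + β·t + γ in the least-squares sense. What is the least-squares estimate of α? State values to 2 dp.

α = -2.03

Setting ∂/∂α … = 0 gives: 26932·α + 2824·β + 328·γ = -49181;  2824·α + 328·β + 34·γ = -5083;  328·α + 34·β + 7·γ = -609.
Row-reducing yields α = -145175/71572, β = 489985/214716, γ = -326381/107358.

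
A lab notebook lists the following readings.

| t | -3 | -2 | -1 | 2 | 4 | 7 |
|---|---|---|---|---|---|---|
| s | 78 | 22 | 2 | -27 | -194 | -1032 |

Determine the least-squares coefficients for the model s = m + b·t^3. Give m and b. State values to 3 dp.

m = -2.206, b = -3.002

Sums needed: Σ1 = 6, Σt^3 = 379, Σt^3·t^3 = 122603.
Right-hand side: Σs = -1151, Σt^3·s = -368892.
So MᵀM·[m, b]ᵀ = Mᵀs: [[6, 379]; [379, 122603]]·[m, b]ᵀ = [-1151, -368892]ᵀ.
Eliminating b: 122603·(row 1) − 379·(row 2) gives 591977·m = 122603·(-1151) − 379·(-368892) = -1305985, so m = -8765/3973.
Then b = ((-368892) − 379·(-8765/3973))/122603 = -11927/3973.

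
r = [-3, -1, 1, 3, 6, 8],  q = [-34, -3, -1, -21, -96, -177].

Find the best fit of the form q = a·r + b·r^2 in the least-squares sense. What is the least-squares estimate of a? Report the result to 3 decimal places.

a = 2.094

Compute the Gram sums: Σr·r = 120, Σr·r^2 = 728, Σr^2·r^2 = 5556.
And Σr·q = -1951, Σr^2·q = -15283.
So MᵀM·[a, b]ᵀ = Mᵀq: [[120, 728]; [728, 5556]]·[a, b]ᵀ = [-1951, -15283]ᵀ.
Δ = 120·5556 − 728² = 136736.
a = ((-1951)·5556 − 728·(-15283))/136736 = 71567/34184; b = (120·(-15283) − 728·(-1951))/136736 = -12926/4273.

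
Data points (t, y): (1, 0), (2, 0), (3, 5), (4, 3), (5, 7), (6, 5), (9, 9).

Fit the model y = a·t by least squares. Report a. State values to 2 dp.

With design matrix X, XᵀX = [[172]] and Xᵀy = [173]ᵀ.
Hence a = 173 / 172 ≈ 1.00581.

a = 1.01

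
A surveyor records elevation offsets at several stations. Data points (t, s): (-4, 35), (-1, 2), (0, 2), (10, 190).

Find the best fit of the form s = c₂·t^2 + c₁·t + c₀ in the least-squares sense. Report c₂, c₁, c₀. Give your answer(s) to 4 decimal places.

c₂ = 1.9568, c₁ = -0.6471, c₀ = 0.8229

Entries of MᵀM: Σt^2·t^2 = 10257, Σt^2·t = 935, Σt^2 = 117, Σt·t = 117, Σt = 5, Σ1 = 4.
And Σt^2·s = 19562, Σt·s = 1758, Σs = 229.
MᵀM·[c₂, c₁, c₀]ᵀ = Mᵀs becomes [[10257, 935, 117]; [935, 117, 5]; [117, 5, 4]]·[c₂, c₁, c₀]ᵀ = [19562, 1758, 229]ᵀ.
Inverting the 3×3 Gram matrix, [c₂, c₁, c₀]ᵀ = [527635/269644, -174479/269644, 110947/134822]ᵀ.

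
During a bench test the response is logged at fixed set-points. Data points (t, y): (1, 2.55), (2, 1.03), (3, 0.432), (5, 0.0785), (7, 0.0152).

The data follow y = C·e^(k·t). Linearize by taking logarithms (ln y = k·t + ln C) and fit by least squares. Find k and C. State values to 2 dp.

k = -0.85, C = 5.74

Linearized form: ln y = k·t + ln C. From the 5 transformed points,
Over the data: Σt = 18.0000, Σ(t)² = 88.0000, Σln y = -6.6048, Σt·ln y = -43.5513.
Normal system: [[88.0000, 18.0000]; [18.0000, 5]]·[k, ln C]ᵀ = [-43.5513, -6.6048]ᵀ.
Solving (det = 116.0000): k = -0.85233, ln C = 1.74742, so C = exp(1.74742) = 5.73980.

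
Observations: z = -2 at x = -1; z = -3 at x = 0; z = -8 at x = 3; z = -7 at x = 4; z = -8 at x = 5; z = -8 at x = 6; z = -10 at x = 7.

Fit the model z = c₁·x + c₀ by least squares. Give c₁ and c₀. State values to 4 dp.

Forming MᵀM = [[136, 24]; [24, 7]] and Mᵀz = [-208, -46]ᵀ gives MᵀM·[c₁, c₀]ᵀ = Mᵀz.
Determinant 136·7 − 24² = 376.
c₁ = ((-208)·7 − 24·(-46))/376 = -44/47; c₀ = (136·(-46) − 24·(-208))/376 = -158/47.

c₁ = -0.9362, c₀ = -3.3617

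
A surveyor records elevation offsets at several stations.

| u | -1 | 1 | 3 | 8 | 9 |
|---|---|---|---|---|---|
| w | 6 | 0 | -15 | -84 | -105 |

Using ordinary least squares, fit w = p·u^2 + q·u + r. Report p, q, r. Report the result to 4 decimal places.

p = -0.9849, q = -3.1809, r = 3.8513

The normal equations are: 10740·p + 1268·q + 156·r = -14010;  1268·p + 156·q + 20·r = -1668;  156·p + 20·q + 5·r = -198.
(Σu^2·u^2 = 10740, Σu^2·u = 1268, Σu^2 = 156, Σu·u = 156, Σu = 20, Σ1 = 5, Σu^2·w = -14010, Σu·w = -1668, Σw = -198.)
Solving the 3×3 system (Gaussian elimination) gives p = -19449/19748, q = -62817/19748, r = 19014/4937.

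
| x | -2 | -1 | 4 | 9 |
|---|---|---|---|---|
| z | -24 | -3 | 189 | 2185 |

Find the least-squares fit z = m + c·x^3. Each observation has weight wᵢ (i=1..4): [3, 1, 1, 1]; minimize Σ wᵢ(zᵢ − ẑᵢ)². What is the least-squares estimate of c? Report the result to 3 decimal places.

c = 2.998

With design matrix M, MᵀWM = [[6, 768]; [768, 535730]] and MᵀWz = [2299, 1605540]ᵀ.
det = 6·535730 − 768² = 2624556.
m = (2299·535730 − 768·1605540)/2624556 = -705725/1312278; c = (6·1605540 − 768·2299)/2624556 = 655634/218713.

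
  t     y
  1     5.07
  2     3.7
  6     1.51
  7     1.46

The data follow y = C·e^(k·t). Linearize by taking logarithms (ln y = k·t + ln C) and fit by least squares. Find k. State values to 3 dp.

Let Y = ln y. Fitting Y = k·t + ln C by least squares:
XᵀX = [[90.0000, 16.0000]; [16.0000, 4]], rhs = [9.3617, 3.7222]ᵀ  (here Σt = 16.0000, Σ(t)² = 90.0000, Σln y = 3.7222, Σt·ln y = 9.3617).
Δ = 90.0000·4 − (16.0000)² = 104.0000; k = (9.3617·4 − 16.0000·3.7222)/104.0000 = -0.21258, ln C = (90.0000·3.7222 − 16.0000·9.3617)/104.0000 = 1.78089.

k = -0.213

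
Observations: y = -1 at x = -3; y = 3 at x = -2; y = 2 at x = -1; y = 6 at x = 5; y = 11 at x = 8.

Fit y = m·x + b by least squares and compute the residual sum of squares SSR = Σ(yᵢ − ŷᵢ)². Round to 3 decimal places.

The normal system AᵀA·[m, b]ᵀ = Aᵀy is [[103, 7]; [7, 5]]·[m, b]ᵀ = [113, 21]ᵀ.
det = 103·5 − 7² = 466.
m = (113·5 − 7·21)/466 = 209/233; b = (103·21 − 7·113)/466 = 686/233.
Residuals: -292/233, 431/233, -11/233, -333/233, 205/233; SSR = 1820/233.

SSR = 7.811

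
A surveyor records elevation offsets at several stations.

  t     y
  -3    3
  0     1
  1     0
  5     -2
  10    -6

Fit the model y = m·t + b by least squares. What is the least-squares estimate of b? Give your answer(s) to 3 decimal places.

From the data, Σt·t = 135, Σt = 13, Σ1 = 5.
And Σt·y = -79, Σy = -4.
Normal equations: [[135, 13]; [13, 5]]·[m, b]ᵀ = [-79, -4]ᵀ.
Eliminating b: 5·(row 1) − 13·(row 2) gives 506·m = 5·(-79) − 13·(-4) = -343, so m = -343/506.
Then b = ((-4) − 13·(-343/506))/5 = 487/506.

b = 0.962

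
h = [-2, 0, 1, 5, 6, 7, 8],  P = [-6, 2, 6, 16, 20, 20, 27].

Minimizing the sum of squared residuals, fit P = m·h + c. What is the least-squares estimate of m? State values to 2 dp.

Setting ∂/∂m … = 0 gives: 179·m + 25·c = 574;  25·m + 7·c = 85.
Δ = 179·7 − 25² = 628.
m = (574·7 − 25·85)/628 = 1893/628; c = (179·85 − 25·574)/628 = 865/628.

m = 3.01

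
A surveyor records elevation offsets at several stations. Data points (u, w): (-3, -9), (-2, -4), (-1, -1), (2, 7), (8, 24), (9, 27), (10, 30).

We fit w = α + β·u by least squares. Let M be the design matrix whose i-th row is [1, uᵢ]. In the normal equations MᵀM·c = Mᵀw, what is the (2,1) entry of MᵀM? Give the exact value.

23

Row 2 ↔ basis u, column 1 ↔ basis 1, so (MᵀM)_{2,1} = Σᵢ u = (-3)·(1) + (-2)·(1) + (-1)·(1) + (2)·(1) + (8)·(1) + (9)·(1) + (10)·(1) = 23.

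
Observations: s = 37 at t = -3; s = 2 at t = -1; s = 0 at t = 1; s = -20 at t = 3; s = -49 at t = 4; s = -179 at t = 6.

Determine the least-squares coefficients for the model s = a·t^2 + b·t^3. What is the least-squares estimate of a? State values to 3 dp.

a = 0.996

Entries of AᵀA: Σt^2·t^2 = 1716, Σt^2·t^3 = 8800, Σt^3·t^3 = 52212.
And Σt^2·s = -7073, Σt^3·s = -43341.
Normal equations: [[1716, 8800]; [8800, 52212]]·[a, b]ᵀ = [-7073, -43341]ᵀ.
det = 1716·52212 − 8800² = 12155792.
a = ((-7073)·52212 − 8800·(-43341))/12155792 = 275121/276268; b = (1716·(-43341) − 8800·(-7073))/12155792 = -275699/276268.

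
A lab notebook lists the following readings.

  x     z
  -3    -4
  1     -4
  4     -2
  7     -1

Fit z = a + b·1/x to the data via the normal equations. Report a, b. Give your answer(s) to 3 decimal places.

a = -2.635, b = -0.433

From the data, Σ1 = 4, Σ1/x = 89/84, Σ1/x·1/x = 8425/7056.
Right-hand side: Σz = -11, Σ1/x·z = -139/42.
Normal equations: [[4, 89/84]; [89/84, 8425/7056]]·[a, b]ᵀ = [-11, -139/42]ᵀ.
Determinant 4·(8425/7056) − (89/84)² = 8593/2352.
a = ((-11)·(8425/7056) − (89/84)·(-139/42))/(8593/2352) = -67933/25779; b = (4·(-139/42) − (89/84)·(-11))/(8593/2352) = -3724/8593.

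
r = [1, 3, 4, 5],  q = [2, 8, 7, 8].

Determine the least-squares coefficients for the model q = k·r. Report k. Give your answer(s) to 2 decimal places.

k = 1.84

Normal-equation sums: Σr·r = 51.
And Σr·q = 94.
AᵀA·[k]ᵀ = Aᵀq becomes [[51]]·[k]ᵀ = [94]ᵀ.
k = 94/51 = 1.84314.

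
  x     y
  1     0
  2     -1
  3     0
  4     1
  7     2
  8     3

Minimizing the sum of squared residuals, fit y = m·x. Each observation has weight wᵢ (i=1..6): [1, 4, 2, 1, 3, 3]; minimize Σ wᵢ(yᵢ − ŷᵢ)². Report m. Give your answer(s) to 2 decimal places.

From the data, Σwᵢ·x·x = 390.
Moment sums: Σwᵢ·x·y = 110.
MᵀWM·[m]ᵀ = MᵀWy becomes [[390]]·[m]ᵀ = [110]ᵀ.
m = 110/390 = 0.282051.

m = 0.28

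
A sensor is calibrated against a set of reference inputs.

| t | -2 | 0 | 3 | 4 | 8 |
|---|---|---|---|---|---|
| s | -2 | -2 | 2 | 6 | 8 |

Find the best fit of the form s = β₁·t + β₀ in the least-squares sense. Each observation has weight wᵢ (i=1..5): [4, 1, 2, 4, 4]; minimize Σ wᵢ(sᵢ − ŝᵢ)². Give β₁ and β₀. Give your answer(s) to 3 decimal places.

Compute the Gram sums: Σwᵢ·t·t = 354, Σwᵢ·t = 46, Σwᵢ·1 = 15.
And Σwᵢ·t·s = 380, Σwᵢ·s = 50.
Normal equations: [[354, 46]; [46, 15]]·[β₁, β₀]ᵀ = [380, 50]ᵀ.
Eliminating β₀: 15·(row 1) − 46·(row 2) gives 3194·β₁ = 15·380 − 46·50 = 3400, so β₁ = 1700/1597.
Then β₀ = (50 − 46·(1700/1597))/15 = 110/1597.

β₁ = 1.064, β₀ = 0.069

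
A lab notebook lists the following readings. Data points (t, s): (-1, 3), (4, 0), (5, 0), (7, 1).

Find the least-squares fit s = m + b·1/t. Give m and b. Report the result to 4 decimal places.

m = 0.7694, b = -2.2654

Normal-equation sums: Σ1 = 4, Σ1/t = -57/140, Σ1/t·1/t = 22009/19600.
Moment sums: Σs = 4, Σ1/t·s = -20/7.
Normal equations: [[4, -57/140]; [-57/140, 22009/19600]]·[m, b]ᵀ = [4, -20/7]ᵀ.
Determinant 4·(22009/19600) − (-57/140)² = 84787/19600.
m = (4·(22009/19600) − (-57/140)·(-20/7))/(84787/19600) = 65236/84787; b = (4·(-20/7) − (-57/140)·4)/(84787/19600) = -192080/84787.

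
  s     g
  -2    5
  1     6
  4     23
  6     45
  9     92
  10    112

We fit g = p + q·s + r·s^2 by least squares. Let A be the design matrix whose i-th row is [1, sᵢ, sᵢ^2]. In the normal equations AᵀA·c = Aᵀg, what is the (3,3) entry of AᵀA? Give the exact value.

Row 3 ↔ basis s^2, column 3 ↔ basis s^2, so (AᵀA)_{3,3} = Σᵢ (s^2)·(s^2) = (4)·(4) + (1)·(1) + (16)·(16) + (36)·(36) + (81)·(81) + (100)·(100) = 18130.

18130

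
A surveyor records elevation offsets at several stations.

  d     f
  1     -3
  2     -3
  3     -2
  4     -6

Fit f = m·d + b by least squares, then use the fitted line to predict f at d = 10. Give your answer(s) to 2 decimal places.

f̂ = -9.50

From the data, Σd·d = 30, Σd = 10, Σ1 = 4.
Moment sums: Σd·f = -39, Σf = -14.
MᵀM·[m, b]ᵀ = Mᵀf becomes [[30, 10]; [10, 4]]·[m, b]ᵀ = [-39, -14]ᵀ.
Determinant 30·4 − 10² = 20.
m = ((-39)·4 − 10·(-14))/20 = -4/5; b = (30·(-14) − 10·(-39))/20 = -3/2.
At d = 10: f̂ = (-4/5)·(10) + (-3/2)·(1) = -19/2.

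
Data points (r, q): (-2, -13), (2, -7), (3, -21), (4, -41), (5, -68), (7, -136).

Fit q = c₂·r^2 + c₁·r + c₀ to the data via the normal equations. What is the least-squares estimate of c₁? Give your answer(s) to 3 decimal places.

Setting ∂/∂c₂ … = 0 gives: 3395·c₂ + 559·c₁ + 107·c₀ = -9289;  559·c₂ + 107·c₁ + 19·c₀ = -1507;  107·c₂ + 19·c₁ + 6·c₀ = -286.
Inverting the 3×3 Gram matrix, [c₂, c₁, c₀]ᵀ = [-191327/63480, 84367/63480, 431/230]ᵀ.

c₁ = 1.329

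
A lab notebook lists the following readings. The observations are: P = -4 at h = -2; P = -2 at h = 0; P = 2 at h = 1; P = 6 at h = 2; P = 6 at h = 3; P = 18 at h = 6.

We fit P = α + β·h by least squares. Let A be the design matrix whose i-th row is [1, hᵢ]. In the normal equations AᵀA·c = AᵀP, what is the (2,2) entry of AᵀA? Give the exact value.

54

Row 2 ↔ basis h, column 2 ↔ basis h, so (AᵀA)_{2,2} = Σᵢ (h)·(h) = (-2)·(-2) + (0)·(0) + (1)·(1) + (2)·(2) + (3)·(3) + (6)·(6) = 54.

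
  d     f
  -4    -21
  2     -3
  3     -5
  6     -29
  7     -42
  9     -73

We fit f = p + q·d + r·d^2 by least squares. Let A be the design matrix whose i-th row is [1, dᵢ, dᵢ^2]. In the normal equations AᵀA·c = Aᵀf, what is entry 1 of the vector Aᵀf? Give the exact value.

Entry 1 ↔ basis 1, so (Aᵀf)_{1} = Σᵢ fᵢ = (1)·(-21) + (1)·(-3) + (1)·(-5) + (1)·(-29) + (1)·(-42) + (1)·(-73) = -173.

-173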